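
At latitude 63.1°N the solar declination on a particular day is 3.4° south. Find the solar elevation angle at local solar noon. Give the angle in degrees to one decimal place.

23.5°

At local solar noon the hour angle is zero, so the elevation is 90° − |φ − δ| = 90° − |63.1° − (-3.4°)| = 90° − 66.5° = 23.5°.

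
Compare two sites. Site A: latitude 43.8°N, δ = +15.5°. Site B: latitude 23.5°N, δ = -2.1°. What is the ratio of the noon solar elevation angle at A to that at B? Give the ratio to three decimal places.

0.958

A: 90° − |43.8 − (15.5)| = 61.70°.
B: 90° − |23.5 − (-2.1)| = 64.40°.
Ratio A/B = 61.7000 / 64.4000 = 0.9581.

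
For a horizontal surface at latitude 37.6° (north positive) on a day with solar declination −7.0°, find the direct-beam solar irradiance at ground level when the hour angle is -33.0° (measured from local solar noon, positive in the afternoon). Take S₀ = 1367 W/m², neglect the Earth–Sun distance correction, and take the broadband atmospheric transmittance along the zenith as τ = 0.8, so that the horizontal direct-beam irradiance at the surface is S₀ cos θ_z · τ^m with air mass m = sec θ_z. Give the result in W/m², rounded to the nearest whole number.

546 W/m²

cos θ_z = sin φ sin δ + cos φ cos δ cos H = (0.6101)(-0.1219) + (0.7923)(0.9925)(0.8387) = 0.5851.
Air mass m = 1/cos θ_z = 1/0.5851 = 1.709; τ^m = 0.8^1.709 = 0.6829.
Surface direct beam = 1367 × 0.5851 × 0.6829 = 546.21 W/m².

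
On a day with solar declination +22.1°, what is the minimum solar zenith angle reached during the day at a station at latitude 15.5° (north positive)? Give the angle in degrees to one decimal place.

At local solar noon the hour angle is zero, so the zenith angle is |φ − δ| = |15.5° − (22.1°)| = 6.6°.

6.6°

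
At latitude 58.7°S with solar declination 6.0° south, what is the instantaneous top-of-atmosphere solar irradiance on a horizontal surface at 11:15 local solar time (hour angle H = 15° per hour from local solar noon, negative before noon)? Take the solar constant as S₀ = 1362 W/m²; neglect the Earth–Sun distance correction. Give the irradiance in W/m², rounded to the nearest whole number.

812 W/m²

Hour angle H = 15° × (11.25 − 12) = -11.25°.
With φ = -58.7°, δ = -6.0°, H = -11.25°: sin φ sin δ = 0.0893, cos φ cos δ cos H = 0.5067, so cos θ_z = 0.5960.
Top-of-atmosphere irradiance = S₀ cos θ_z = 1362 × 0.5960 = 811.75 W/m².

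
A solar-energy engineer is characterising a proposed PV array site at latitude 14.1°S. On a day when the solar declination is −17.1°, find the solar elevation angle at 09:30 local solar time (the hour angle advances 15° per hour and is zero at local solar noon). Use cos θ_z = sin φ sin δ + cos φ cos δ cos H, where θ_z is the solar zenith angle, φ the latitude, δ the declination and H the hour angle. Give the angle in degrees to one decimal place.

Hour angle H = 15° × (9.5 − 12) = -37.50°.
cos θ_z = sin φ sin δ + cos φ cos δ cos H = (-0.2436)(-0.2940) + (0.9699)(0.9558)(0.7934) = 0.8071.
θ_z = arccos(0.8071) = 36.19°, so the elevation is 90° − 36.19° = 53.81°.

53.8°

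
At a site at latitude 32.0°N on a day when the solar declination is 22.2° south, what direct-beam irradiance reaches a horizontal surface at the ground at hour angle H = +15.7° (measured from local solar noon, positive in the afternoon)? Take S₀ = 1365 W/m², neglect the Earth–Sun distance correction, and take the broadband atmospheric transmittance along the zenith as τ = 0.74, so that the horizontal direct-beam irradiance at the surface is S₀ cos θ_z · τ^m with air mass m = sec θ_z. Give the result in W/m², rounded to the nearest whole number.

441 W/m²

With φ = 32.0°, δ = -22.2°, H = 15.70°: sin φ sin δ = -0.2002, cos φ cos δ cos H = 0.7559, so cos θ_z = 0.5557.
Air mass m = 1/cos θ_z = 1/0.5557 = 1.800; τ^m = 0.74^1.800 = 0.5816.
Surface direct beam = 1365 × 0.5557 × 0.5816 = 441.16 W/m².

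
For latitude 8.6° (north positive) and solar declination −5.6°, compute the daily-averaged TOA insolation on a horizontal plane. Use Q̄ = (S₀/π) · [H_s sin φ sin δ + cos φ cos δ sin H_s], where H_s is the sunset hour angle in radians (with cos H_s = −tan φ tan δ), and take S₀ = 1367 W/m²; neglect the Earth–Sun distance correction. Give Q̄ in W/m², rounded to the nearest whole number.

418 W/m²

−tan φ tan δ = −(0.1512)(-0.0981) = 0.0148; H_s = arccos(0.0148) = 89.15°. In radians, H_s = 1.5560.
H_s sin φ sin δ = 1.5560 × 0.1495 × -0.0976 = -0.0227.
cos φ cos δ sin H_s = 0.9888 × 0.9952 × 0.9999 = 0.9840.
Q̄ = (1367/π) × (-0.0227 + 0.9840) = 435.13 × 0.9613 = 418.29 W/m².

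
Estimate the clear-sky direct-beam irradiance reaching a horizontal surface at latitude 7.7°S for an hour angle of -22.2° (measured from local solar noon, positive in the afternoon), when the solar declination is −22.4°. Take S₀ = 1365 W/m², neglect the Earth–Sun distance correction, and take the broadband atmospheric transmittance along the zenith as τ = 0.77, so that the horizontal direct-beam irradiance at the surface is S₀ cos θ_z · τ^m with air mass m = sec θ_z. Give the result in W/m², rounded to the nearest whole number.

cos θ_z = sin(-7.7°) sin(-22.4°) + cos(-7.7°) cos(-22.4°) cos(-22.20°) = 0.0511 + 0.8483 = 0.8994.
Air mass m = 1/cos θ_z = 1/0.8994 = 1.112; τ^m = 0.77^1.112 = 0.7478.
Surface direct beam = 1365 × 0.8994 × 0.7478 = 918.06 W/m².

918 W/m²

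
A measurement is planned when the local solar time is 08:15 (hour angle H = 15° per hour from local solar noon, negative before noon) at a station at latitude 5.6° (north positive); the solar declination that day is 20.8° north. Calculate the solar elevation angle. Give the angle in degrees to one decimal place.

Hour angle H = 15° × (8.25 − 12) = -56.25°.
cos θ_z = sin φ sin δ + cos φ cos δ cos H = (0.0976)(0.3551) + (0.9952)(0.9348)(0.5556) = 0.5515.
θ_z = arccos(0.5515) = 56.53°, so the elevation is 90° − 56.53° = 33.47°.

33.5°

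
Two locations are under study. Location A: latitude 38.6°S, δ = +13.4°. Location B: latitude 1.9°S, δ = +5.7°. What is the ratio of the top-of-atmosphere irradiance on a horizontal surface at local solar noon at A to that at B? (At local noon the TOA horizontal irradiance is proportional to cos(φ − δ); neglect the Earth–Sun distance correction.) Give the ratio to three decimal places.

0.621

A: cos θ_z = cos(-38.6° − (13.4°)) = 0.6157.
B: cos θ_z = cos(-1.9° − (5.7°)) = 0.9912.
Ratio A/B = 0.6157 / 0.9912 = 0.6212.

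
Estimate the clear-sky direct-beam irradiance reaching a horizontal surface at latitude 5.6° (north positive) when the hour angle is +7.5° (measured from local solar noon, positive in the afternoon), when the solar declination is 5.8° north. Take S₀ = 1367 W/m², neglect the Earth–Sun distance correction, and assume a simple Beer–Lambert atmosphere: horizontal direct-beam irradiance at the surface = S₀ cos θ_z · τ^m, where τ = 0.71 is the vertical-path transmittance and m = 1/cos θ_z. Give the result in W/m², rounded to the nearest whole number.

960 W/m²

With φ = 5.6°, δ = 5.8°, H = 7.50°: sin φ sin δ = 0.0099, cos φ cos δ cos H = 0.9817, so cos θ_z = 0.9916.
Air mass m = 1/cos θ_z = 1/0.9916 = 1.008; τ^m = 0.71^1.008 = 0.7081.
Surface direct beam = 1367 × 0.9916 × 0.7081 = 959.84 W/m².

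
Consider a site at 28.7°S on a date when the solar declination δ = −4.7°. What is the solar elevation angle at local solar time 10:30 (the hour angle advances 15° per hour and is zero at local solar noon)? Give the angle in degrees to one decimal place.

57.9°

Hour angle H = 15° × (10.5 − 12) = -22.50°.
With φ = -28.7°, δ = -4.7°, H = -22.50°: sin φ sin δ = 0.0393, cos φ cos δ cos H = 0.8077, so cos θ_z = 0.8470.
θ_z = arccos(0.8470) = 32.11°, so the elevation is 90° − 32.11° = 57.89°.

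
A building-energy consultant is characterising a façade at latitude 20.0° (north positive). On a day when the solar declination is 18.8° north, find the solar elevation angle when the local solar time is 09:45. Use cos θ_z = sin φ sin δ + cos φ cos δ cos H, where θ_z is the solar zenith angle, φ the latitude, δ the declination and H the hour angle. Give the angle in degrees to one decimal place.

58.2°

Hour angle H = 15° × (9.75 − 12) = -33.75°.
cos θ_z = sin(20.0°) sin(18.8°) + cos(20.0°) cos(18.8°) cos(-33.75°) = 0.1102 + 0.7396 = 0.8498.
θ_z = arccos(0.8498) = 31.81°, so the elevation is 90° − 31.81° = 58.19°.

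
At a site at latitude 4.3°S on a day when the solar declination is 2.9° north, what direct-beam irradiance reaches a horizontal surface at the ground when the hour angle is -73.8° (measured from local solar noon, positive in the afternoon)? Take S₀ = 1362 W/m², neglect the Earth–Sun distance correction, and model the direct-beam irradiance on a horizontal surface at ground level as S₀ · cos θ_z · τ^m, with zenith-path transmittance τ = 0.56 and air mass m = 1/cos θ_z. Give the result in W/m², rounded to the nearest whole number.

45 W/m²

cos θ_z = sin φ sin δ + cos φ cos δ cos H = (-0.0750)(0.0506) + (0.9972)(0.9987)(0.2790) = 0.2741.
Air mass m = 1/cos θ_z = 1/0.2741 = 3.648; τ^m = 0.56^3.648 = 0.1206.
Surface direct beam = 1362 × 0.2741 × 0.1206 = 45.02 W/m².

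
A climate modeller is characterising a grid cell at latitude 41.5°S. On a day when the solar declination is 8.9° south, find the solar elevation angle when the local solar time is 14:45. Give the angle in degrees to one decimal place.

Hour angle H = 15° × (14.75 − 12) = 41.25°.
cos θ_z = sin(-41.5°) sin(-8.9°) + cos(-41.5°) cos(-8.9°) cos(41.25°) = 0.1025 + 0.5563 = 0.6588.
θ_z = arccos(0.6588) = 48.79°, so the elevation is 90° − 48.79° = 41.21°.

41.2°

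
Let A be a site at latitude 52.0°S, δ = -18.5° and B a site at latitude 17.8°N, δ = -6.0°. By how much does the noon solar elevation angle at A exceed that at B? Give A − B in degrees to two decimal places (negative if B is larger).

A: 90° − |-52.0 − (-18.5)| = 56.50°.
B: 90° − |17.8 − (-6.0)| = 66.20°.
A − B = 56.50 − 66.20 = -9.70°.

-9.70°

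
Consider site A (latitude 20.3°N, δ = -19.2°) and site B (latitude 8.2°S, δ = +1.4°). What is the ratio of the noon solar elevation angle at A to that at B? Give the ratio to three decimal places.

A: 90° − |20.3 − (-19.2)| = 50.50°.
B: 90° − |-8.2 − (1.4)| = 80.40°.
Ratio A/B = 50.5000 / 80.4000 = 0.6281.

0.628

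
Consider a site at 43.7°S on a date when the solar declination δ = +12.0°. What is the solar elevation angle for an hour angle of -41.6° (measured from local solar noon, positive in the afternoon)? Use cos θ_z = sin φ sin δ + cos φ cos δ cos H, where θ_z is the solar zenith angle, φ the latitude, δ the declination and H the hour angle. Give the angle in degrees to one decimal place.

With φ = -43.7°, δ = 12.0°, H = -41.60°: sin φ sin δ = -0.1436, cos φ cos δ cos H = 0.5288, so cos θ_z = 0.3852.
θ_z = arccos(0.3852) = 67.34°, so the elevation is 90° − 67.34° = 22.66°.

22.7°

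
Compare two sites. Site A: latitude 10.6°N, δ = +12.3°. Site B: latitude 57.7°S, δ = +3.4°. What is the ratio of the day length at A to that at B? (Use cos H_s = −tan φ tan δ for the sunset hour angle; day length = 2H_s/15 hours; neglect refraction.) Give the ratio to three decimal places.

A: H_s = arccos(−tan 10.6° · tan 12.3°) = 92.34°, so 2H_s/15 = 12.3120 h.
B: H_s = arccos(−tan -57.7° · tan 3.4°) = 84.61°, so 2H_s/15 = 11.2813 h.
Ratio A/B = 12.3120 / 11.2813 = 1.0914.

1.091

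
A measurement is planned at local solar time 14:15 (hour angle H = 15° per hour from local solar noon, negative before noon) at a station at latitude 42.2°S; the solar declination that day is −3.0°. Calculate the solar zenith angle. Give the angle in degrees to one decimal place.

49.4°

Hour angle H = 15° × (14.25 − 12) = 33.75°.
With φ = -42.2°, δ = -3.0°, H = 33.75°: sin φ sin δ = 0.0352, cos φ cos δ cos H = 0.6151, so cos θ_z = 0.6503.
θ_z = arccos(0.6503) = 49.44°.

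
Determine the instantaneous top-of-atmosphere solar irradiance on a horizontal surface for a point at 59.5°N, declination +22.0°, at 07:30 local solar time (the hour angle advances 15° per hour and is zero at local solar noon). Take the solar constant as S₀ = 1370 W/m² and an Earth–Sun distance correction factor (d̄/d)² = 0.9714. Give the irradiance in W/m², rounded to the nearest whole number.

Hour angle H = 15° × (7.5 − 12) = -67.50°.
With φ = 59.5°, δ = 22.0°, H = -67.50°: sin φ sin δ = 0.3228, cos φ cos δ cos H = 0.1801, so cos θ_z = 0.5029.
Top-of-atmosphere irradiance = S₀ (d̄/d)² cos θ_z = 1370 × 0.9714 × 0.5029 = 669.27 W/m².

669 W/m²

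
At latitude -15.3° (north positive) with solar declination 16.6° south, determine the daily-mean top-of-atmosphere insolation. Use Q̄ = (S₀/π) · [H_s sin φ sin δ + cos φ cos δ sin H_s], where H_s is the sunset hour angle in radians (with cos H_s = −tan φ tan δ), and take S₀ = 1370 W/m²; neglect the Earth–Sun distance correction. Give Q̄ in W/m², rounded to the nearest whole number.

456 W/m²

The sunset hour angle satisfies cos H_s = −tan φ tan δ = -0.0816, giving H_s = 94.68°. In radians, H_s = 1.6525.
H_s sin φ sin δ = 1.6525 × -0.2639 × -0.2857 = 0.1246.
cos φ cos δ sin H_s = 0.9646 × 0.9583 × 0.9967 = 0.9213.
Q̄ = (1370/π) × (0.1246 + 0.9213) = 436.08 × 1.0459 = 456.10 W/m².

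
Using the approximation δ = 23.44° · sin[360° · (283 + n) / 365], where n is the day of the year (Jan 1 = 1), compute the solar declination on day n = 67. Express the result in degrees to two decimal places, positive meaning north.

360 × (283 + 67) / 365 = 345.205°; sin(345.205°) = -0.2554.
δ = 23.44 × -0.2554 = -5.987° ≈ -5.99°.

-5.99°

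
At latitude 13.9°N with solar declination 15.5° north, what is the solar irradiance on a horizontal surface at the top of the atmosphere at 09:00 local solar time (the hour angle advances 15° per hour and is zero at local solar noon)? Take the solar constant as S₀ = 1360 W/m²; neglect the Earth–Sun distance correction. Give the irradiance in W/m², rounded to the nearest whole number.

987 W/m²

Hour angle H = 15° × (9 − 12) = -45.00°.
cos θ_z = sin(13.9°) sin(15.5°) + cos(13.9°) cos(15.5°) cos(-45.00°) = 0.0642 + 0.6614 = 0.7256.
Top-of-atmosphere irradiance = S₀ cos θ_z = 1360 × 0.7256 = 986.82 W/m².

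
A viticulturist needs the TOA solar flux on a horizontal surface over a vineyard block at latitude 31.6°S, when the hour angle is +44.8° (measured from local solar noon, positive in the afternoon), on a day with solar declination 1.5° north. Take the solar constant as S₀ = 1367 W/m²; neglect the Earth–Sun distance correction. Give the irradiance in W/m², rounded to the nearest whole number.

With φ = -31.6°, δ = 1.5°, H = 44.80°: sin φ sin δ = -0.0137, cos φ cos δ cos H = 0.6042, so cos θ_z = 0.5905.
Top-of-atmosphere irradiance = S₀ cos θ_z = 1367 × 0.5905 = 807.21 W/m².

807 W/m²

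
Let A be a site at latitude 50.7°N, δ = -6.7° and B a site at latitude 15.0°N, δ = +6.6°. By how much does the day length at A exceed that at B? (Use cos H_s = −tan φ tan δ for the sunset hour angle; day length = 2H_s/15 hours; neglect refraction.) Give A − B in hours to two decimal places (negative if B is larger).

-1.34 h

A: H_s = arccos(−tan 50.7° · tan -6.7°) = 81.75°, so 2H_s/15 = 10.9000 h.
B: H_s = arccos(−tan 15.0° · tan 6.6°) = 91.78°, so 2H_s/15 = 12.2373 h.
A − B = 10.9000 − 12.2373 = -1.3373 h.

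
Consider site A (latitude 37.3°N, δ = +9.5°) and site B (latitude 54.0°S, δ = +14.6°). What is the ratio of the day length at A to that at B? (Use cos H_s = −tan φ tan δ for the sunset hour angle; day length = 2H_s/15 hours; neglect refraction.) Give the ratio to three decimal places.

1.411

A: H_s = arccos(−tan 37.3° · tan 9.5°) = 97.32°, so 2H_s/15 = 12.9760 h.
B: H_s = arccos(−tan -54.0° · tan 14.6°) = 68.99°, so 2H_s/15 = 9.1987 h.
Ratio A/B = 12.9760 / 9.1987 = 1.4106.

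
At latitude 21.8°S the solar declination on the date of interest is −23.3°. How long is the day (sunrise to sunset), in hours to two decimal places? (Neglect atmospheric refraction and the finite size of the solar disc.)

13.32 hours

−tan φ tan δ = −(-0.4000)(-0.4307) = -0.1723; H_s = arccos(-0.1723) = 99.92°.
Day length = 2 H_s / 15° h⁻¹ = 199.84° / 15 = 13.323 h.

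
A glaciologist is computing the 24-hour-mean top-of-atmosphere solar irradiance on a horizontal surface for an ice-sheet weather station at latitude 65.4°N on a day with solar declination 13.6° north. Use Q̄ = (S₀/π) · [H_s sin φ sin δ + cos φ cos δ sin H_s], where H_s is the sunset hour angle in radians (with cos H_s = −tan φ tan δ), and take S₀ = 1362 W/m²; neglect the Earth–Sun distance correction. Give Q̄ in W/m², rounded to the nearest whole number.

346 W/m²

−tan φ tan δ = −(2.1842)(0.2419) = -0.5284; H_s = arccos(-0.5284) = 121.90°. In radians, H_s = 2.1276.
H_s sin φ sin δ = 2.1276 × 0.9092 × 0.2351 = 0.4548.
cos φ cos δ sin H_s = 0.4163 × 0.9720 × 0.8489 = 0.3435.
Q̄ = (1362/π) × (0.4548 + 0.3435) = 433.54 × 0.7983 = 346.09 W/m².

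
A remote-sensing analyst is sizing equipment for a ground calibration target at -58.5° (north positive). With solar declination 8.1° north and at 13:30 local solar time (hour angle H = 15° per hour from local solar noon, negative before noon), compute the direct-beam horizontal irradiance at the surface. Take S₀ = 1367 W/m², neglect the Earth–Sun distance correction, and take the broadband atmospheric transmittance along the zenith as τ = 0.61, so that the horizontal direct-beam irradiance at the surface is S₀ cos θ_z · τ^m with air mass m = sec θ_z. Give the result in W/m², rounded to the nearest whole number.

123 W/m²

Hour angle H = 15° × (13.5 − 12) = 22.50°.
cos θ_z = sin φ sin δ + cos φ cos δ cos H = (-0.8526)(0.1409) + (0.5225)(0.9900)(0.9239) = 0.3578.
Air mass m = 1/cos θ_z = 1/0.3578 = 2.795; τ^m = 0.61^2.795 = 0.2512.
Surface direct beam = 1367 × 0.3578 × 0.2512 = 122.87 W/m².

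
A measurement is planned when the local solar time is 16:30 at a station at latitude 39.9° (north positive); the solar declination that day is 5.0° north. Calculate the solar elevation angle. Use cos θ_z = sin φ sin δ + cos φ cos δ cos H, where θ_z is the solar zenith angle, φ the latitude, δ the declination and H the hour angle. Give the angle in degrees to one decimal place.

Hour angle H = 15° × (16.5 − 12) = 67.50°.
cos θ_z = sin φ sin δ + cos φ cos δ cos H = (0.6414)(0.0872) + (0.7672)(0.9962)(0.3827) = 0.3484.
θ_z = arccos(0.3484) = 69.61°, so the elevation is 90° − 69.61° = 20.39°.

20.4°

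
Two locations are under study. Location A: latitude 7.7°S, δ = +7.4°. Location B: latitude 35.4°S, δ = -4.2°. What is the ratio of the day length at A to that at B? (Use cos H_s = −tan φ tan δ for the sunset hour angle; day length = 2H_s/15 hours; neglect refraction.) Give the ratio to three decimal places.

A: H_s = arccos(−tan -7.7° · tan 7.4°) = 88.99°, so 2H_s/15 = 11.8653 h.
B: H_s = arccos(−tan -35.4° · tan -4.2°) = 92.99°, so 2H_s/15 = 12.3987 h.
Ratio A/B = 11.8653 / 12.3987 = 0.9570.

0.957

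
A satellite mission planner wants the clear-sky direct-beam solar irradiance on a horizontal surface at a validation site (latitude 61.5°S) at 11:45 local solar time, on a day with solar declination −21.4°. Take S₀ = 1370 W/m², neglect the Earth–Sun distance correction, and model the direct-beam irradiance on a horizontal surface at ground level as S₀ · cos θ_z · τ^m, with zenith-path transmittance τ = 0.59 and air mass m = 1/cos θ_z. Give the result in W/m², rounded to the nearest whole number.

525 W/m²

Hour angle H = 15° × (11.75 − 12) = -3.75°.
cos θ_z = sin(-61.5°) sin(-21.4°) + cos(-61.5°) cos(-21.4°) cos(-3.75°) = 0.3207 + 0.4433 = 0.7640.
Air mass m = 1/cos θ_z = 1/0.7640 = 1.309; τ^m = 0.59^1.309 = 0.5012.
Surface direct beam = 1370 × 0.7640 × 0.5012 = 524.60 W/m².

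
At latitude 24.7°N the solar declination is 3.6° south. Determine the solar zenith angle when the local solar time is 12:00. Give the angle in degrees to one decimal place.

Hour angle H = 15° × (12 − 12) = 0.00°.
cos θ_z = sin φ sin δ + cos φ cos δ cos H = (0.4179)(-0.0628) + (0.9085)(0.9980)(1.0000) = 0.8804.
θ_z = arccos(0.8804) = 28.31°.

28.3°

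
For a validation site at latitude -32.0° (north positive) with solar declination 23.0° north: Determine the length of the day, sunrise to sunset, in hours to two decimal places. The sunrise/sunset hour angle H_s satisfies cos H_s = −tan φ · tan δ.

cos H_s = −tan(-32.0°) · tan(23.0°) = 0.2652, so H_s = arccos(0.2652) = 74.62°.
Day length = 2 H_s / 15° h⁻¹ = 149.24° / 15 = 9.949 h.

9.95 hours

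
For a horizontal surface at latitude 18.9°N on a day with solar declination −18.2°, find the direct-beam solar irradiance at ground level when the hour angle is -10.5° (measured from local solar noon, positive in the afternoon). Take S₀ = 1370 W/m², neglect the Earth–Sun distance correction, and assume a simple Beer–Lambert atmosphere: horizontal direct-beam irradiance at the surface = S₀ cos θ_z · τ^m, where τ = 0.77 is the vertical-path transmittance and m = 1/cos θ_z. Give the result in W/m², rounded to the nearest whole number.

cos θ_z = sin φ sin δ + cos φ cos δ cos H = (0.3239)(-0.3123) + (0.9461)(0.9500)(0.9833) = 0.7826.
Air mass m = 1/cos θ_z = 1/0.7826 = 1.278; τ^m = 0.77^1.278 = 0.7160.
Surface direct beam = 1370 × 0.7826 × 0.7160 = 767.67 W/m².

768 W/m²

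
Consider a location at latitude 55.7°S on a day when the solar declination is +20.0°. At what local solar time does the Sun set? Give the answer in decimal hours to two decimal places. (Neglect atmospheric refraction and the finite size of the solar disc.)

−tan φ tan δ = −(-1.4659)(0.3640) = 0.5336; H_s = arccos(0.5336) = 57.75°.
Sunset is at 12 + H_s/15 = 12 + 3.850 = 15.850 h local solar time.

15.85 h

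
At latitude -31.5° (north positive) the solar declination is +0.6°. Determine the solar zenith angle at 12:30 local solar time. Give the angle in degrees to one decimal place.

32.9°

Hour angle H = 15° × (12.5 − 12) = 7.50°.
With φ = -31.5°, δ = 0.6°, H = 7.50°: sin φ sin δ = -0.0055, cos φ cos δ cos H = 0.8453, so cos θ_z = 0.8398.
θ_z = arccos(0.8398) = 32.88°.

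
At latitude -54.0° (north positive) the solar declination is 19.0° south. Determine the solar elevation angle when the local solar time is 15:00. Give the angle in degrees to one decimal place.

41.0°

Hour angle H = 15° × (15 − 12) = 45.00°.
With φ = -54.0°, δ = -19.0°, H = 45.00°: sin φ sin δ = 0.2634, cos φ cos δ cos H = 0.3930, so cos θ_z = 0.6564.
θ_z = arccos(0.6564) = 48.97°, so the elevation is 90° − 48.97° = 41.03°.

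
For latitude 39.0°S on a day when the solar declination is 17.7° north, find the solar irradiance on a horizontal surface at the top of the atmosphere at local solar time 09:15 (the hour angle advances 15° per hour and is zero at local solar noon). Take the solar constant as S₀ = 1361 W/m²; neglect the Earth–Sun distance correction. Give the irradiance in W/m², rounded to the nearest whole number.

Hour angle H = 15° × (9.25 − 12) = -41.25°.
With φ = -39.0°, δ = 17.7°, H = -41.25°: sin φ sin δ = -0.1913, cos φ cos δ cos H = 0.5566, so cos θ_z = 0.3653.
Top-of-atmosphere irradiance = S₀ cos θ_z = 1361 × 0.3653 = 497.17 W/m².

497 W/m²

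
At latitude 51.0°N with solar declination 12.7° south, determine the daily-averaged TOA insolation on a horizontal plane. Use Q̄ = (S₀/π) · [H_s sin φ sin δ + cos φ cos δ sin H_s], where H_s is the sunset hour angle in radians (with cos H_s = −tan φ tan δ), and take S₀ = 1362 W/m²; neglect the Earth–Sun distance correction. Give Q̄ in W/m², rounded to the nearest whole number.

160 W/m²

−tan φ tan δ = −(1.2349)(-0.2254) = 0.2783; H_s = arccos(0.2783) = 73.84°. In radians, H_s = 1.2888.
H_s sin φ sin δ = 1.2888 × 0.7771 × -0.2198 = -0.2201.
cos φ cos δ sin H_s = 0.6293 × 0.9755 × 0.9605 = 0.5896.
Q̄ = (1362/π) × (-0.2201 + 0.5896) = 433.54 × 0.3695 = 160.19 W/m².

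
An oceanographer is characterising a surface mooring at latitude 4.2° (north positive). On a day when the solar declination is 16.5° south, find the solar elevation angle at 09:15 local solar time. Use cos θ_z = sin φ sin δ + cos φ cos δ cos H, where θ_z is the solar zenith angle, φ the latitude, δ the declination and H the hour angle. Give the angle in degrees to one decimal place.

44.3°

Hour angle H = 15° × (9.25 − 12) = -41.25°.
With φ = 4.2°, δ = -16.5°, H = -41.25°: sin φ sin δ = -0.0208, cos φ cos δ cos H = 0.7189, so cos θ_z = 0.6981.
θ_z = arccos(0.6981) = 45.73°, so the elevation is 90° − 45.73° = 44.27°.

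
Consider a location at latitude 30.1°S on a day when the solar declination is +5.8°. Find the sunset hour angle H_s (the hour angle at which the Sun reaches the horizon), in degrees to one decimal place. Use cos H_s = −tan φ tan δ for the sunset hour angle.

86.6°

cos H_s = −tan(-30.1°) · tan(5.8°) = 0.0589, so H_s = arccos(0.0589) = 86.62°.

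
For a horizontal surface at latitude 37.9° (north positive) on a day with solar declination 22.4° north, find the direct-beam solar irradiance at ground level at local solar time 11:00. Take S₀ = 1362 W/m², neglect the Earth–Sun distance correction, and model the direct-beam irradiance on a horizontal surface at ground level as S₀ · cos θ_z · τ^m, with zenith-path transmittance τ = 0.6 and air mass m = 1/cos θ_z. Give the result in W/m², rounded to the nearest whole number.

Hour angle H = 15° × (11 − 12) = -15.00°.
cos θ_z = sin φ sin δ + cos φ cos δ cos H = (0.6143)(0.3811) + (0.7891)(0.9245)(0.9659) = 0.9388.
Air mass m = 1/cos θ_z = 1/0.9388 = 1.065; τ^m = 0.6^1.065 = 0.5804.
Surface direct beam = 1362 × 0.9388 × 0.5804 = 742.13 W/m².

742 W/m²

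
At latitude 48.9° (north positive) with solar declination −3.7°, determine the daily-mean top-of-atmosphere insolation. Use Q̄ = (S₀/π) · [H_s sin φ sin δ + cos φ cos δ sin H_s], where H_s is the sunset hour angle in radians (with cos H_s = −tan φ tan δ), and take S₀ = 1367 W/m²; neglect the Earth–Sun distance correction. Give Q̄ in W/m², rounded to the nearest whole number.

253 W/m²

−tan φ tan δ = −(1.1463)(-0.0647) = 0.0742; H_s = arccos(0.0742) = 85.74°. In radians, H_s = 1.4964.
H_s sin φ sin δ = 1.4964 × 0.7536 × -0.0645 = -0.0727.
cos φ cos δ sin H_s = 0.6574 × 0.9979 × 0.9972 = 0.6542.
Q̄ = (1367/π) × (-0.0727 + 0.6542) = 435.13 × 0.5815 = 253.03 W/m².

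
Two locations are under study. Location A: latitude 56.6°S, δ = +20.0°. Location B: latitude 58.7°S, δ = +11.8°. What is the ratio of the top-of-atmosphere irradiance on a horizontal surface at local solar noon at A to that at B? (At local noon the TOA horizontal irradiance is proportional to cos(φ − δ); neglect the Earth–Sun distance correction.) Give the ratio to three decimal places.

0.694

A: cos θ_z = cos(-56.6° − (20.0°)) = 0.2317.
B: cos θ_z = cos(-58.7° − (11.8°)) = 0.3338.
Ratio A/B = 0.2317 / 0.3338 = 0.6941.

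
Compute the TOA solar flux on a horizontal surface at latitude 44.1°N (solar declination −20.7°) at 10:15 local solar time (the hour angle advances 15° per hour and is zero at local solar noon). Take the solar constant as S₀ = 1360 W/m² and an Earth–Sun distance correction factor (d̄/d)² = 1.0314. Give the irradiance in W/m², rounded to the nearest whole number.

Hour angle H = 15° × (10.25 − 12) = -26.25°.
cos θ_z = sin(44.1°) sin(-20.7°) + cos(44.1°) cos(-20.7°) cos(-26.25°) = -0.2460 + 0.6025 = 0.3565.
Top-of-atmosphere irradiance = S₀ (d̄/d)² cos θ_z = 1360 × 1.0314 × 0.3565 = 500.06 W/m².

500 W/m²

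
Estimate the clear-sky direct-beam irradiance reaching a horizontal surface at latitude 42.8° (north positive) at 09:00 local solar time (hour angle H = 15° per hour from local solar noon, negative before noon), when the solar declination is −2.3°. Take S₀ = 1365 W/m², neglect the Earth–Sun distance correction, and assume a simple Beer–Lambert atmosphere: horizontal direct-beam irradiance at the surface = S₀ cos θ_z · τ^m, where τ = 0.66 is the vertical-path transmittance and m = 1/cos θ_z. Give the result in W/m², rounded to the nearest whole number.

Hour angle H = 15° × (9 − 12) = -45.00°.
cos θ_z = sin φ sin δ + cos φ cos δ cos H = (0.6794)(-0.0401) + (0.7337)(0.9992)(0.7071) = 0.4911.
Air mass m = 1/cos θ_z = 1/0.4911 = 2.036; τ^m = 0.66^2.036 = 0.4291.
Surface direct beam = 1365 × 0.4911 × 0.4291 = 287.65 W/m².

288 W/m²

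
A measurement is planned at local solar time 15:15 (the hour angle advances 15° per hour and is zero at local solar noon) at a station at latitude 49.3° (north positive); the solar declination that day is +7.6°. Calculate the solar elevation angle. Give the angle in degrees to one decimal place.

Hour angle H = 15° × (15.25 − 12) = 48.75°.
cos θ_z = sin(49.3°) sin(7.6°) + cos(49.3°) cos(7.6°) cos(48.75°) = 0.1003 + 0.4262 = 0.5265.
θ_z = arccos(0.5265) = 58.23°, so the elevation is 90° − 58.23° = 31.77°.

31.8°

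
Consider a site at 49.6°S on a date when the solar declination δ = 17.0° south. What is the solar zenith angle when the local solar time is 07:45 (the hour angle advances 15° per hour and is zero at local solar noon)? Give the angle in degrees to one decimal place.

Hour angle H = 15° × (7.75 − 12) = -63.75°.
With φ = -49.6°, δ = -17.0°, H = -63.75°: sin φ sin δ = 0.2227, cos φ cos δ cos H = 0.2741, so cos θ_z = 0.4968.
θ_z = arccos(0.4968) = 60.21°.

60.2°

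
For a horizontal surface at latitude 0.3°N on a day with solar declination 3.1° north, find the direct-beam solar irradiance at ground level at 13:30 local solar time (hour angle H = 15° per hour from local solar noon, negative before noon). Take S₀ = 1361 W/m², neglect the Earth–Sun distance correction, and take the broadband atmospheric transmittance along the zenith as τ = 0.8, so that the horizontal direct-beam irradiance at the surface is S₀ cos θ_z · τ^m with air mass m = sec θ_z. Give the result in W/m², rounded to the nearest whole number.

986 W/m²

Hour angle H = 15° × (13.5 − 12) = 22.50°.
cos θ_z = sin φ sin δ + cos φ cos δ cos H = (0.0052)(0.0541) + (1.0000)(0.9985)(0.9239) = 0.9228.
Air mass m = 1/cos θ_z = 1/0.9228 = 1.084; τ^m = 0.8^1.084 = 0.7851.
Surface direct beam = 1361 × 0.9228 × 0.7851 = 986.03 W/m².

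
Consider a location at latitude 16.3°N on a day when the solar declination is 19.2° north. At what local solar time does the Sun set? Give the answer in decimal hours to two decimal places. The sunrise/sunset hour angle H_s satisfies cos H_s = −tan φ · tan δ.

−tan φ tan δ = −(0.2924)(0.3482) = -0.1018; H_s = arccos(-0.1018) = 95.84°.
Sunset is at 12 + H_s/15 = 12 + 6.389 = 18.389 h local solar time.

18.39 h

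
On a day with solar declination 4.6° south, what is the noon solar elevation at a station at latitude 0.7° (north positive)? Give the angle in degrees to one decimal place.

At local solar noon the hour angle is zero, so the elevation is 90° − |φ − δ| = 90° − |0.7° − (-4.6°)| = 90° − 5.3° = 84.7°.

84.7°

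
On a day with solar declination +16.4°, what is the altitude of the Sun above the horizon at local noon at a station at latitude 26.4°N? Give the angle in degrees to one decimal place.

At local solar noon the hour angle is zero, so the elevation is 90° − |φ − δ| = 90° − |26.4° − (16.4°)| = 90° − 10.0° = 80.0°.

80.0°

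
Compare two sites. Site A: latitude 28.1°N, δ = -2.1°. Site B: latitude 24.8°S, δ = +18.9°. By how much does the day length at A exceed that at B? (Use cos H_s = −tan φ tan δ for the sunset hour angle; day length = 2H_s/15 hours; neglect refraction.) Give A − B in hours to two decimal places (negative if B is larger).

+1.06 h

A: H_s = arccos(−tan 28.1° · tan -2.1°) = 88.88°, so 2H_s/15 = 11.8507 h.
B: H_s = arccos(−tan -24.8° · tan 18.9°) = 80.90°, so 2H_s/15 = 10.7867 h.
A − B = 11.8507 − 10.7867 = 1.0640 h.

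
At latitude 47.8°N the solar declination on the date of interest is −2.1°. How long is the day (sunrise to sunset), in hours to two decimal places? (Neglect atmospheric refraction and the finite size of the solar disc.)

11.69 hours

cos H_s = −tan(47.8°) · tan(-2.1°) = 0.0404, so H_s = arccos(0.0404) = 87.68°.
Day length = 2 H_s / 15° h⁻¹ = 175.36° / 15 = 11.691 h.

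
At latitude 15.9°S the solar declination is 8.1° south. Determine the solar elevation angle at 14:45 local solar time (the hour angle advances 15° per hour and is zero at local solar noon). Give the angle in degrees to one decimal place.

49.0°

Hour angle H = 15° × (14.75 − 12) = 41.25°.
With φ = -15.9°, δ = -8.1°, H = 41.25°: sin φ sin δ = 0.0386, cos φ cos δ cos H = 0.7159, so cos θ_z = 0.7545.
θ_z = arccos(0.7545) = 41.02°, so the elevation is 90° − 41.02° = 48.98°.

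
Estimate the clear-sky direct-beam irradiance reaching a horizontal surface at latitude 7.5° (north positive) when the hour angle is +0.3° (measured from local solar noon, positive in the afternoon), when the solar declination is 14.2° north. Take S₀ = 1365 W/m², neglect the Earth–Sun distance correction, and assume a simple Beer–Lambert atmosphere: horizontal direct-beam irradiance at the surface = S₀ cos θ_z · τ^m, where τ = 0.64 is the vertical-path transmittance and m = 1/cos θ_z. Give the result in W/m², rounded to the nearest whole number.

865 W/m²

cos θ_z = sin(7.5°) sin(14.2°) + cos(7.5°) cos(14.2°) cos(0.30°) = 0.0320 + 0.9611 = 0.9931.
Air mass m = 1/cos θ_z = 1/0.9931 = 1.007; τ^m = 0.64^1.007 = 0.6380.
Surface direct beam = 1365 × 0.9931 × 0.6380 = 864.86 W/m².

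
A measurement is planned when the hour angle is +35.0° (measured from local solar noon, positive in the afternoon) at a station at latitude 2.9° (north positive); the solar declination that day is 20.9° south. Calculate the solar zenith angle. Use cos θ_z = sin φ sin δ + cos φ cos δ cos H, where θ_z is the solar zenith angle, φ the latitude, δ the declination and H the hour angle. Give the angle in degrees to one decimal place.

41.7°

cos θ_z = sin(2.9°) sin(-20.9°) + cos(2.9°) cos(-20.9°) cos(35.00°) = -0.0180 + 0.7643 = 0.7463.
θ_z = arccos(0.7463) = 41.73°.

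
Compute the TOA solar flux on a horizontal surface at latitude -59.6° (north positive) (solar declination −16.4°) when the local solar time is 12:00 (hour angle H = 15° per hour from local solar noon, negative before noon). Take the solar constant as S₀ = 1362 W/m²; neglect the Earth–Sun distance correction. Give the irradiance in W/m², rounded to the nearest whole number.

993 W/m²

Hour angle H = 15° × (12 − 12) = 0.00°.
cos θ_z = sin φ sin δ + cos φ cos δ cos H = (-0.8625)(-0.2823) + (0.5060)(0.9593)(1.0000) = 0.7289.
Top-of-atmosphere irradiance = S₀ cos θ_z = 1362 × 0.7289 = 992.76 W/m².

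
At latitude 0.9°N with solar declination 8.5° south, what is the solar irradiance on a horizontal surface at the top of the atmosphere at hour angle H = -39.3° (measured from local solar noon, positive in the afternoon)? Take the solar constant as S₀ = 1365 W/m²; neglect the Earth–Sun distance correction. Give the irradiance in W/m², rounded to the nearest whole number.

1041 W/m²

With φ = 0.9°, δ = -8.5°, H = -39.30°: sin φ sin δ = -0.0023, cos φ cos δ cos H = 0.7652, so cos θ_z = 0.7629.
Top-of-atmosphere irradiance = S₀ cos θ_z = 1365 × 0.7629 = 1041.36 W/m².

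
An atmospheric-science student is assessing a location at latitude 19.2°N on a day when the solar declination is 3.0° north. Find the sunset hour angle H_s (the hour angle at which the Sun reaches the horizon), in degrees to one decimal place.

−tan φ tan δ = −(0.3482)(0.0524) = -0.0182; H_s = arccos(-0.0182) = 91.04°.

91.0°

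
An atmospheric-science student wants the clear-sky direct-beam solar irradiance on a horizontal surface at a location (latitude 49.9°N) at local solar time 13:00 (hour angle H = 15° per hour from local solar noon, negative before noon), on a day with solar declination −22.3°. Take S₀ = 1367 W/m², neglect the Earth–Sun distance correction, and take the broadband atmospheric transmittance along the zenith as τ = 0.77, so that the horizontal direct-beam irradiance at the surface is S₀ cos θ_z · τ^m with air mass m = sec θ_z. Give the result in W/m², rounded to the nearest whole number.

Hour angle H = 15° × (13 − 12) = 15.00°.
With φ = 49.9°, δ = -22.3°, H = 15.00°: sin φ sin δ = -0.2903, cos φ cos δ cos H = 0.5756, so cos θ_z = 0.2853.
Air mass m = 1/cos θ_z = 1/0.2853 = 3.505; τ^m = 0.77^3.505 = 0.4001.
Surface direct beam = 1367 × 0.2853 × 0.4001 = 156.04 W/m².

156 W/m²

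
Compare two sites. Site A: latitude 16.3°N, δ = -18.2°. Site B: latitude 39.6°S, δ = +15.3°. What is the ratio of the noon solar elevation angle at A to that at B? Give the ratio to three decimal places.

1.581

A: 90° − |16.3 − (-18.2)| = 55.50°.
B: 90° − |-39.6 − (15.3)| = 35.10°.
Ratio A/B = 55.5000 / 35.1000 = 1.5812.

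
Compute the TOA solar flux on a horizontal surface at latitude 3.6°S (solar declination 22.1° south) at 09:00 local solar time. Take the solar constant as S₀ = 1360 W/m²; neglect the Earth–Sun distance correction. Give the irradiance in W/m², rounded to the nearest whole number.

921 W/m²

Hour angle H = 15° × (9 − 12) = -45.00°.
With φ = -3.6°, δ = -22.1°, H = -45.00°: sin φ sin δ = 0.0236, cos φ cos δ cos H = 0.6539, so cos θ_z = 0.6775.
Top-of-atmosphere irradiance = S₀ cos θ_z = 1360 × 0.6775 = 921.40 W/m².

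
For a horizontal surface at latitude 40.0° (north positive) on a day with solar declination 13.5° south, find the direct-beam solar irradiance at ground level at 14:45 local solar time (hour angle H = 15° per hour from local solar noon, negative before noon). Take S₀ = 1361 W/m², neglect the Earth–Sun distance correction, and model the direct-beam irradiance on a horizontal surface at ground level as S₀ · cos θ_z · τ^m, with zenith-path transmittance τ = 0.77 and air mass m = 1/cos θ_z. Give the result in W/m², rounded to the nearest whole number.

295 W/m²

Hour angle H = 15° × (14.75 − 12) = 41.25°.
cos θ_z = sin φ sin δ + cos φ cos δ cos H = (0.6428)(-0.2334) + (0.7660)(0.9724)(0.7518) = 0.4100.
Air mass m = 1/cos θ_z = 1/0.4100 = 2.439; τ^m = 0.77^2.439 = 0.5286.
Surface direct beam = 1361 × 0.4100 × 0.5286 = 294.96 W/m².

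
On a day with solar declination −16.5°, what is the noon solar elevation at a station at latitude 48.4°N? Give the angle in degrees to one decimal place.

25.1°

At local solar noon the hour angle is zero, so the elevation is 90° − |φ − δ| = 90° − |48.4° − (-16.5°)| = 90° − 64.9° = 25.1°.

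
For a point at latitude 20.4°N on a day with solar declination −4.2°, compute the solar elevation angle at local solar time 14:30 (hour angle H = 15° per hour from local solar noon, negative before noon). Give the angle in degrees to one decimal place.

45.7°

Hour angle H = 15° × (14.5 − 12) = 37.50°.
cos θ_z = sin(20.4°) sin(-4.2°) + cos(20.4°) cos(-4.2°) cos(37.50°) = -0.0255 + 0.7416 = 0.7161.
θ_z = arccos(0.7161) = 44.27°, so the elevation is 90° − 44.27° = 45.73°.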